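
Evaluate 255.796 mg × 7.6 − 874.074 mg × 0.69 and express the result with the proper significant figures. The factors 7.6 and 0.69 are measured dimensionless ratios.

255.796 × 7.6 = 1944.0496 → 1.9 × 10³ mg (2 s.f., last digit at the 10^2 place).
874.074 × 0.69 = 603.11106 → 6.0 × 10² mg (2 s.f., last digit at the 10^1 place).
Difference: 1340.93854 mg; keep the coarser place, 10^2.
Result: 1.3 × 10³ mg.

1.3 × 10³ mg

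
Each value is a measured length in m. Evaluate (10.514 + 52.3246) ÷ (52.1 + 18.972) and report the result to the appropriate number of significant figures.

10.514 + 52.3246 = 62.8386, limited to 3 d.p. → 5 s.f.; 52.1 + 18.972 = 71.072, limited to 1 d.p. → 3 s.f.
Carrying full precision, 62.8386 ÷ 71.072 = 0.884154097253…; keep min(5, 3) = 3 s.f.
Rounded to 3 significant figures: 0.884.

0.884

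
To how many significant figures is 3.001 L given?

4

3.001: zeros between nonzero digits are significant.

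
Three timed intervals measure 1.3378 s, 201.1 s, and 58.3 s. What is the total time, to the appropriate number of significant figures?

260.7 s

1.3378 s + 201.1 s + 58.3 s = 260.7378 s.
Addition/subtraction keeps the fewest decimal places: 1.3378 → 4 decimal places, 201.1 → 1 decimal place, 58.3 → 1 decimal place; limit is 1.
Rounded to 1 decimal place: 260.7 s.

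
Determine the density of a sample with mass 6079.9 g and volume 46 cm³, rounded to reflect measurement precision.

density = 6079.9 g ÷ 46 cm³ = 132.17173913… g/cm³.
6079.9 has 5 significant figures; 46 has 2.
Division/multiplication keeps the fewest: 2 significant figures.
Rounded: 1.3 × 10^2 g/cm³.

1.3 × 10^2 g/cm³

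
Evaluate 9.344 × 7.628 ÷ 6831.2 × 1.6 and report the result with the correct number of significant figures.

0.017

9.344 × 7.628 ÷ 6831.2 × 1.6 = 0.0166942339852…
Multiplication/division keeps the fewest significant figures: 9.344 → 4 s.f., 7.628 → 4 s.f., 6831.2 → 5 s.f., 1.6 → 2 s.f.; limit is 2.
Rounded to 2 significant figures: 0.017.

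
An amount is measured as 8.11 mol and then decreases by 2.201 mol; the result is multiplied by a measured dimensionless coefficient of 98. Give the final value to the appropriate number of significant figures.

5.8 × 10² mol

8.11 mol − 2.201 mol = 5.909 mol; the difference is limited to 2 decimal places (3 s.f.).
Carrying full precision, 5.909 × 98 = 579.082 mol; 98 has 2 s.f., so the result keeps min(3, 2) = 2 s.f.
Rounded to 2 significant figures: 5.8 × 10² mol.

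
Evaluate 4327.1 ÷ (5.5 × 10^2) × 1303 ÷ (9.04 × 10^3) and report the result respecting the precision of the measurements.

4327.1 ÷ (5.5 × 10^2) × 1303 ÷ (9.04 × 10^3) = 1.13399261866…
Multiplication/division keeps the fewest significant figures: 4327.1 → 5 s.f., 5.5 × 10^2 → 2 s.f., 1303 → 4 s.f., 9.04 × 10^3 → 3 s.f.; limit is 2.
Rounded to 2 significant figures: 1.1.

1.1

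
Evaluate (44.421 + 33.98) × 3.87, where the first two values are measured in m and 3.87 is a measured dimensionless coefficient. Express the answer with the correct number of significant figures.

303 m

44.421 m + 33.98 m = 78.401 m; the sum is limited to 2 decimal places (4 s.f.).
Carrying full precision, 78.401 × 3.87 = 303.41187 m; 3.87 has 3 s.f., so the result keeps min(4, 3) = 3 s.f.
Rounded to 3 significant figures: 303 m.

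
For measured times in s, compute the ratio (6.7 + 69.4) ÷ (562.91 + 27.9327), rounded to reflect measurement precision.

6.7 + 69.4 = 76.1, limited to 1 d.p. → 3 s.f.; 562.91 + 27.9327 = 590.8427, limited to 2 d.p. → 5 s.f.
Carrying full precision, 76.1 ÷ 590.8427 = 0.128799086457…; keep min(3, 5) = 3 s.f.
Rounded to 3 significant figures: 0.129.

0.129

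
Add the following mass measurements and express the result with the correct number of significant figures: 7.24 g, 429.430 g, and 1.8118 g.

7.24 g + 429.430 g + 1.8118 g = 438.4818 g.
Addition/subtraction keeps the fewest decimal places: 7.24 → 2 decimal places, 429.430 → 3 decimal places, 1.8118 → 4 decimal places; limit is 2.
Rounded to 2 decimal places: 438.48 g.

438.48 g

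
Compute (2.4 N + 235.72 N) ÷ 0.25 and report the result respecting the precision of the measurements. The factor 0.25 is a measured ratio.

2.4 N + 235.72 N = 238.12 N; the sum is limited to 1 decimal place (4 s.f.).
Carrying full precision, 238.12 ÷ 0.25 = 952.48 N; 0.25 has 2 s.f., so the result keeps min(4, 2) = 2 s.f.
Rounded to 2 significant figures: 9.5 × 10^2 N.

9.5 × 10^2 N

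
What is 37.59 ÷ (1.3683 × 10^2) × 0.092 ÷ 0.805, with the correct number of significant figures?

3.1 × 10^-2

37.59 ÷ (1.3683 × 10^2) × 0.092 ÷ 0.805 = 0.0313966235475…
Multiplication/division keeps the fewest significant figures: 37.59 → 4 s.f., 1.3683 × 10^2 → 5 s.f., 0.092 → 2 s.f., 0.805 → 3 s.f.; limit is 2.
Rounded to 2 significant figures: 3.1 × 10^-2.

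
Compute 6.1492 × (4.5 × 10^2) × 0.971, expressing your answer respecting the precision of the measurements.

2.7 × 10^3

6.1492 × (4.5 × 10^2) × 0.971 = 2686.89294
Multiplication/division keeps the fewest significant figures: 6.1492 → 5 s.f., 4.5 × 10^2 → 2 s.f., 0.971 → 3 s.f.; limit is 2.
Rounded to 2 significant figures: 2.7 × 10^3.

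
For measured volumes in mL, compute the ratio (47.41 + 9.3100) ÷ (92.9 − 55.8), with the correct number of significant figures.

47.41 + 9.3100 = 56.7200, limited to 2 d.p. → 4 s.f.; 92.9 − 55.8 = 37.1, limited to 1 d.p. → 3 s.f.
Carrying full precision, 56.7200 ÷ 37.1 = 1.52884097035…; keep min(4, 3) = 3 s.f.
Rounded to 3 significant figures: 1.53.

1.53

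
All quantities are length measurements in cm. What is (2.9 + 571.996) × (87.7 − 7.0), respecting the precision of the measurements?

4.64 × 10^4 cm²

2.9 + 571.996 = 574.896, limited to 1 d.p. → 4 s.f.; 87.7 − 7.0 = 80.7, limited to 1 d.p. → 3 s.f.
Carrying full precision, 574.896 × 80.7 = 46394.1072; keep min(4, 3) = 3 s.f.
Rounded to 3 significant figures: 4.64 × 10^4 cm².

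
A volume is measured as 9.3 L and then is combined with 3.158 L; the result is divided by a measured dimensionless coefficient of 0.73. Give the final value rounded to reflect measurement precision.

17 L

9.3 L + 3.158 L = 12.458 L; the sum is limited to 1 decimal place (3 s.f.).
Carrying full precision, 12.458 ÷ 0.73 = 17.0657534247… L; 0.73 has 2 s.f., so the result keeps min(3, 2) = 2 s.f.
Rounded to 2 significant figures: 17 L.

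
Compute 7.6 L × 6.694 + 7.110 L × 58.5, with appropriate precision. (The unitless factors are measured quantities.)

7.6 × 6.694 = 50.8744 → 51 L (2 s.f., last digit at the 10^0 place).
7.110 × 58.5 = 415.935 → 416 L (3 s.f., last digit at the 10^0 place).
Sum: 466.8094 L; keep the coarser place, 10^0.
Result: 467 L.

467 L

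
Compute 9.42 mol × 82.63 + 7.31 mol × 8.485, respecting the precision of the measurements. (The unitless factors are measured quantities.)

8.40 × 10² mol

9.42 × 82.63 = 778.3746 → 778 mol (3 s.f., last digit at the 10^0 place).
7.31 × 8.485 = 62.02535 → 62.0 mol (3 s.f., last digit at the 10^-1 place).
Sum: 840.39995 mol; keep the coarser place, 10^0.
Result: 8.40 × 10² mol.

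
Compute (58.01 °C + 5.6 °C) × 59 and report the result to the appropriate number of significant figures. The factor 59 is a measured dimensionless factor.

3.8 × 10^3 °C

58.01 °C + 5.6 °C = 63.61 °C; the sum is limited to 1 decimal place (3 s.f.).
Carrying full precision, 63.61 × 59 = 3752.99 °C; 59 has 2 s.f., so the result keeps min(3, 2) = 2 s.f.
Rounded to 2 significant figures: 3.8 × 10^3 °C.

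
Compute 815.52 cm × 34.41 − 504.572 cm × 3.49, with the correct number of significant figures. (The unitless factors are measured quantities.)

815.52 × 34.41 = 28062.0432 → 2.806 × 10^4 cm (4 s.f., last digit at the 10^1 place).
504.572 × 3.49 = 1760.95628 → 1.76 × 10^3 cm (3 s.f., last digit at the 10^1 place).
Difference: 26301.08692 cm; keep the coarser place, 10^1.
Result: 2.630 × 10^4 cm.

2.630 × 10^4 cm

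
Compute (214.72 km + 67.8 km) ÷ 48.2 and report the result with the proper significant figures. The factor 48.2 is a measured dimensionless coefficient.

214.72 km + 67.8 km = 282.52 km; the sum is limited to 1 decimal place (4 s.f.).
Carrying full precision, 282.52 ÷ 48.2 = 5.86141078838… km; 48.2 has 3 s.f., so the result keeps min(4, 3) = 3 s.f.
Rounded to 3 significant figures: 5.86 km.

5.86 km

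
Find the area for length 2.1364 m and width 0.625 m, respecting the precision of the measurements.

1.34 m²

area = 2.1364 m × 0.625 m = 1.33525 m².
2.1364 has 5 significant figures; 0.625 has 3.
Division/multiplication keeps the fewest: 3 significant figures.
Rounded: 1.34 m².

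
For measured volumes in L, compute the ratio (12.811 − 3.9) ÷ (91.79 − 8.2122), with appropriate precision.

0.11

12.811 − 3.9 = 8.911, limited to 1 d.p. → 2 s.f.; 91.79 − 8.2122 = 83.5778, limited to 2 d.p. → 4 s.f.
Carrying full precision, 8.911 ÷ 83.5778 = 0.106619221851…; keep min(2, 4) = 2 s.f.
Rounded to 2 significant figures: 0.11.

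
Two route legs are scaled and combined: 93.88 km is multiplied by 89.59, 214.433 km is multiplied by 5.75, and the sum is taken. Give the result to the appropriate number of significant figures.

9.64 × 10³ km

93.88 × 89.59 = 8410.7092 → 8411 km (4 s.f., last digit at the 10^0 place).
214.433 × 5.75 = 1232.98975 → 1.23 × 10³ km (3 s.f., last digit at the 10^1 place).
Sum: 9643.69895 km; keep the coarser place, 10^1.
Result: 9.64 × 10³ km.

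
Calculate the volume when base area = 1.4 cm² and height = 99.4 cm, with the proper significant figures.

1.4 × 10² cm³

volume = 1.4 cm² × 99.4 cm = 139.16 cm³.
1.4 has 2 significant figures; 99.4 has 3.
Division/multiplication keeps the fewest: 2 significant figures.
Rounded: 1.4 × 10² cm³.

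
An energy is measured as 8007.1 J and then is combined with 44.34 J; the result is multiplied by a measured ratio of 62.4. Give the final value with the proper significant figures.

8007.1 J + 44.34 J = 8051.44 J; the sum is limited to 1 decimal place (5 s.f.).
Carrying full precision, 8051.44 × 62.4 = 502409.856 J; 62.4 has 3 s.f., so the result keeps min(5, 3) = 3 s.f.
Rounded to 3 significant figures: 5.02 × 10⁵ J.

5.02 × 10⁵ J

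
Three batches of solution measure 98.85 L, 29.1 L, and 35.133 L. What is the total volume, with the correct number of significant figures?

163.1 L

98.85 L + 29.1 L + 35.133 L = 163.083 L.
Addition/subtraction keeps the fewest decimal places: 98.85 → 2 decimal places, 29.1 → 1 decimal place, 35.133 → 3 decimal places; limit is 1.
Rounded to 1 decimal place: 163.1 L.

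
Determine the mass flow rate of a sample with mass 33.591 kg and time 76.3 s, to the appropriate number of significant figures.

mass flow rate = 33.591 kg ÷ 76.3 s = 0.440249017038… kg/s.
33.591 has 5 significant figures; 76.3 has 3.
Division/multiplication keeps the fewest: 3 significant figures.
Rounded: 0.440 kg/s.

0.440 kg/s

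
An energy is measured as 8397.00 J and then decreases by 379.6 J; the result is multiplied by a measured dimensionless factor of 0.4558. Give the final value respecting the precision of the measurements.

8397.00 J − 379.6 J = 8017.40 J; the difference is limited to 1 decimal place (5 s.f.).
Carrying full precision, 8017.40 × 0.4558 = 3654.33092 J; 0.4558 has 4 s.f., so the result keeps min(5, 4) = 4 s.f.
Rounded to 4 significant figures: 3.654 × 10³ J.

3.654 × 10³ J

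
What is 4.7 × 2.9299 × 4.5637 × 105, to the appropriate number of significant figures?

4.7 × 2.9299 × 4.5637 × 105 = 6598.6796149…
Multiplication/division keeps the fewest significant figures: 4.7 → 2 s.f., 2.9299 → 5 s.f., 4.5637 → 5 s.f., 105 → 3 s.f.; limit is 2.
Rounded to 2 significant figures: 6.6 × 10³.

6.6 × 10³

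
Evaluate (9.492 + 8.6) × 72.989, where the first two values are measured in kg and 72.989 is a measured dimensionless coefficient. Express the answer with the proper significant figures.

9.492 kg + 8.6 kg = 18.092 kg; the sum is limited to 1 decimal place (3 s.f.).
Carrying full precision, 18.092 × 72.989 = 1320.516988 kg; 72.989 has 5 s.f., so the result keeps min(3, 5) = 3 s.f.
Rounded to 3 significant figures: 1.32 × 10³ kg.

1.32 × 10³ kg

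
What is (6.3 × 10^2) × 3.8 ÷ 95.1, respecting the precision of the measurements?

25

(6.3 × 10^2) × 3.8 ÷ 95.1 = 25.1735015773…
Multiplication/division keeps the fewest significant figures: 6.3 × 10^2 → 2 s.f., 3.8 → 2 s.f., 95.1 → 3 s.f.; limit is 2.
Rounded to 2 significant figures: 25.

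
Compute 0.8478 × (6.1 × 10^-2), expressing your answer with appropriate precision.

0.052

0.8478 × (6.1 × 10^-2) = 0.0517158
Multiplication/division keeps the fewest significant figures: 0.8478 → 4 s.f., 6.1 × 10^-2 → 2 s.f.; limit is 2.
Rounded to 2 significant figures: 0.052.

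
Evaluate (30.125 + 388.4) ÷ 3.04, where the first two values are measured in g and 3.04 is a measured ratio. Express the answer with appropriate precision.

138 g

30.125 g + 388.4 g = 418.525 g; the sum is limited to 1 decimal place (4 s.f.).
Carrying full precision, 418.525 ÷ 3.04 = 137.672697368… g; 3.04 has 3 s.f., so the result keeps min(4, 3) = 3 s.f.
Rounded to 3 significant figures: 138 g.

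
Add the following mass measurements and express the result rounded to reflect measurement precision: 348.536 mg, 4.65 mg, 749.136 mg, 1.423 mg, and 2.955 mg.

348.536 mg + 4.65 mg + 749.136 mg + 1.423 mg + 2.955 mg = 1106.700 mg.
Addition/subtraction keeps the fewest decimal places: 348.536 → 3 decimal places, 4.65 → 2 decimal places, 749.136 → 3 decimal places, 1.423 → 3 decimal places, 2.955 → 3 decimal places; limit is 2.
Rounded to 2 decimal places: 1106.70 mg.

1106.70 mg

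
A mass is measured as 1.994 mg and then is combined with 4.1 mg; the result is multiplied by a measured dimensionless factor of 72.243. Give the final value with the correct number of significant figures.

1.994 mg + 4.1 mg = 6.094 mg; the sum is limited to 1 decimal place (2 s.f.).
Carrying full precision, 6.094 × 72.243 = 440.248842 mg; 72.243 has 5 s.f., so the result keeps min(2, 5) = 2 s.f.
Rounded to 2 significant figures: 4.4 × 10² mg.

4.4 × 10² mg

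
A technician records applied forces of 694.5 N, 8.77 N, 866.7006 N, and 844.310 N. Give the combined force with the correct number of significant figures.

694.5 N + 8.77 N + 866.7006 N + 844.310 N = 2414.2806 N.
Addition/subtraction keeps the fewest decimal places: 694.5 → 1 decimal place, 8.77 → 2 decimal places, 866.7006 → 4 decimal places, 844.310 → 3 decimal places; limit is 1.
Rounded to 1 decimal place: 2414.3 N.

2414.3 N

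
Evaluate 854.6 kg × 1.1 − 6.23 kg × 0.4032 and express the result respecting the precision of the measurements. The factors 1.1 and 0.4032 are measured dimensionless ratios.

9.4 × 10² kg

854.6 × 1.1 = 940.06 → 9.4 × 10² kg (2 s.f., last digit at the 10^1 place).
6.23 × 0.4032 = 2.511936 → 2.51 kg (3 s.f., last digit at the 10^-2 place).
Difference: 937.548064 kg; keep the coarser place, 10^1.
Result: 9.4 × 10² kg.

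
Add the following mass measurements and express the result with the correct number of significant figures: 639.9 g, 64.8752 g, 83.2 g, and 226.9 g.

639.9 g + 64.8752 g + 83.2 g + 226.9 g = 1014.8752 g.
Addition/subtraction keeps the fewest decimal places: 639.9 → 1 decimal place, 64.8752 → 4 decimal places, 83.2 → 1 decimal place, 226.9 → 1 decimal place; limit is 1.
Rounded to 1 decimal place: 1014.9 g.

1014.9 g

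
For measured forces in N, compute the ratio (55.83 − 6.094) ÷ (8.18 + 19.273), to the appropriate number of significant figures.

55.83 − 6.094 = 49.736, limited to 2 d.p. → 4 s.f.; 8.18 + 19.273 = 27.453, limited to 2 d.p. → 4 s.f.
Carrying full precision, 49.736 ÷ 27.453 = 1.81167814082…; keep min(4, 4) = 4 s.f.
Rounded to 4 significant figures: 1.812.

1.812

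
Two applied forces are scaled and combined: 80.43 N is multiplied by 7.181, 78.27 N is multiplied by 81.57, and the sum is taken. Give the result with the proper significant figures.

6962 N

80.43 × 7.181 = 577.56783 → 577.6 N (4 s.f., last digit at the 10^-1 place).
78.27 × 81.57 = 6384.4839 → 6.384 × 10³ N (4 s.f., last digit at the 10^0 place).
Sum: 6962.05173 N; keep the coarser place, 10^0.
Result: 6962 N.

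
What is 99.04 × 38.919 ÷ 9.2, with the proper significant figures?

4.2 × 10²

99.04 × 38.919 ÷ 9.2 = 418.971495652…
Multiplication/division keeps the fewest significant figures: 99.04 → 4 s.f., 38.919 → 5 s.f., 9.2 → 2 s.f.; limit is 2.
Rounded to 2 significant figures: 4.2 × 10².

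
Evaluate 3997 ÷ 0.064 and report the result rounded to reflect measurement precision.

6.2 × 10^4

3997 ÷ 0.064 = 62453.125
Multiplication/division keeps the fewest significant figures: 3997 → 4 s.f., 0.064 → 2 s.f.; limit is 2.
Rounded to 2 significant figures: 6.2 × 10^4.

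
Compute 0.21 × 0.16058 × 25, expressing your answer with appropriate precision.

0.84

0.21 × 0.16058 × 25 = 0.843045
Multiplication/division keeps the fewest significant figures: 0.21 → 2 s.f., 0.16058 → 5 s.f., 25 → 2 s.f.; limit is 2.
Rounded to 2 significant figures: 0.84.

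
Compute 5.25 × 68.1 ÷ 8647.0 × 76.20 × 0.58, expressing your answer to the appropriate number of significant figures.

1.8

5.25 × 68.1 ÷ 8647.0 × 76.20 × 0.58 = 1.82735918816…
Multiplication/division keeps the fewest significant figures: 5.25 → 3 s.f., 68.1 → 3 s.f., 8647.0 → 5 s.f., 76.20 → 4 s.f., 0.58 → 2 s.f.; limit is 2.
Rounded to 2 significant figures: 1.8.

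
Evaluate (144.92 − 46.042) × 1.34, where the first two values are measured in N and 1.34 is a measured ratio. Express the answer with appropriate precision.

144.92 N − 46.042 N = 98.878 N; the difference is limited to 2 decimal places (4 s.f.).
Carrying full precision, 98.878 × 1.34 = 132.49652 N; 1.34 has 3 s.f., so the result keeps min(4, 3) = 3 s.f.
Rounded to 3 significant figures: 132 N.

132 N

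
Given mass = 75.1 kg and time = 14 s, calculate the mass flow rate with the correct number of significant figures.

5.4 kg/s

mass flow rate = 75.1 kg ÷ 14 s = 5.36428571429… kg/s.
75.1 has 3 significant figures; 14 has 2.
Division/multiplication keeps the fewest: 2 significant figures.
Rounded: 5.4 kg/s.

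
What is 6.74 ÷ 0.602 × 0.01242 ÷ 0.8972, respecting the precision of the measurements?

0.155

6.74 ÷ 0.602 × 0.01242 ÷ 0.8972 = 0.154987165682…
Multiplication/division keeps the fewest significant figures: 6.74 → 3 s.f., 0.602 → 3 s.f., 0.01242 → 4 s.f., 0.8972 → 4 s.f.; limit is 3.
Rounded to 3 significant figures: 0.155.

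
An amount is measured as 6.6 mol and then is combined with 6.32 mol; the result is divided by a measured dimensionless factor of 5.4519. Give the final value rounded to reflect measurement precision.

2.37 mol

6.6 mol + 6.32 mol = 12.92 mol; the sum is limited to 1 decimal place (3 s.f.).
Carrying full precision, 12.92 ÷ 5.4519 = 2.36981602744… mol; 5.4519 has 5 s.f., so the result keeps min(3, 5) = 3 s.f.
Rounded to 3 significant figures: 2.37 mol.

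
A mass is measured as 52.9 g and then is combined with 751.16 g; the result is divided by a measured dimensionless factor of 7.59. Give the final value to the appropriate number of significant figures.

106 g

52.9 g + 751.16 g = 804.06 g; the sum is limited to 1 decimal place (4 s.f.).
Carrying full precision, 804.06 ÷ 7.59 = 105.936758893… g; 7.59 has 3 s.f., so the result keeps min(4, 3) = 3 s.f.
Rounded to 3 significant figures: 106 g.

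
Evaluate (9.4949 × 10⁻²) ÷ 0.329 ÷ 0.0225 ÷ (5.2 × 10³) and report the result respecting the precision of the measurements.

(9.4949 × 10⁻²) ÷ 0.329 ÷ 0.0225 ÷ (5.2 × 10³) = 0.00246665627517…
Multiplication/division keeps the fewest significant figures: 9.4949 × 10⁻² → 5 s.f., 0.329 → 3 s.f., 0.0225 → 3 s.f., 5.2 × 10³ → 2 s.f.; limit is 2.
Rounded to 2 significant figures: 0.0025.

0.0025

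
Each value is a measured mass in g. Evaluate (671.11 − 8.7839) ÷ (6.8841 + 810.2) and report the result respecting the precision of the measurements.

0.8106

671.11 − 8.7839 = 662.3261, limited to 2 d.p. → 5 s.f.; 6.8841 + 810.2 = 817.0841, limited to 1 d.p. → 4 s.f.
Carrying full precision, 662.3261 ÷ 817.0841 = 0.810597220041…; keep min(5, 4) = 4 s.f.
Rounded to 4 significant figures: 0.8106.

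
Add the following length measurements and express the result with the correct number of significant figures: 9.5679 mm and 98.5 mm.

108.1 mm

9.5679 mm + 98.5 mm = 108.0679 mm.
Addition/subtraction keeps the fewest decimal places: 9.5679 → 4 decimal places, 98.5 → 1 decimal place; limit is 1.
Rounded to 1 decimal place: 108.1 mm.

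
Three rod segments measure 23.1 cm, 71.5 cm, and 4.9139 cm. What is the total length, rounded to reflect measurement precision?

99.5 cm

23.1 cm + 71.5 cm + 4.9139 cm = 99.5139 cm.
Addition/subtraction keeps the fewest decimal places: 23.1 → 1 decimal place, 71.5 → 1 decimal place, 4.9139 → 4 decimal places; limit is 1.
Rounded to 1 decimal place: 99.5 cm.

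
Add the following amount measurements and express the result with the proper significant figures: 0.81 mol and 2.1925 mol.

3.00 mol

0.81 mol + 2.1925 mol = 3.0025 mol.
Addition/subtraction keeps the fewest decimal places: 0.81 → 2 decimal places, 2.1925 → 4 decimal places; limit is 2.
Rounded to 2 decimal places: 3.00 mol.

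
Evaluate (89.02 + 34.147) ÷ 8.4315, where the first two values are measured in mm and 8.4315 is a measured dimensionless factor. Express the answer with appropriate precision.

14.608 mm

89.02 mm + 34.147 mm = 123.167 mm; the sum is limited to 2 decimal places (5 s.f.).
Carrying full precision, 123.167 ÷ 8.4315 = 14.6079582518… mm; 8.4315 has 5 s.f., so the result keeps min(5, 5) = 5 s.f.
Rounded to 5 significant figures: 14.608 mm.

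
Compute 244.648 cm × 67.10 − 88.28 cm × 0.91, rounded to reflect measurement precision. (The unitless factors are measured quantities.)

244.648 × 67.10 = 16415.8808 → 1.642 × 10⁴ cm (4 s.f., last digit at the 10^1 place).
88.28 × 0.91 = 80.3348 → 80. cm (2 s.f., last digit at the 10^0 place).
Difference: 16335.546 cm; keep the coarser place, 10^1.
Result: 1.634 × 10⁴ cm.

1.634 × 10⁴ cm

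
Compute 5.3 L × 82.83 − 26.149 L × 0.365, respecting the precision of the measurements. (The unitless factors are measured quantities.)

5.3 × 82.83 = 438.999 → 4.4 × 10² L (2 s.f., last digit at the 10^1 place).
26.149 × 0.365 = 9.544385 → 9.54 L (3 s.f., last digit at the 10^-2 place).
Difference: 429.454615 L; keep the coarser place, 10^1.
Result: 4.3 × 10² L.

4.3 × 10² L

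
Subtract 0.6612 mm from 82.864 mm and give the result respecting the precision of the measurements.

82.203 mm

82.864 mm − 0.6612 mm = 82.2028 mm.
Addition/subtraction keeps the fewest decimal places: 82.864 → 3 decimal places, 0.6612 → 4 decimal places; limit is 3.
Rounded to 3 decimal places: 82.203 mm.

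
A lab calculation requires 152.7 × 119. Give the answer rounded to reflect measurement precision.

1.82 × 10^4

152.7 × 119 = 18171.3
Multiplication/division keeps the fewest significant figures: 152.7 → 4 s.f., 119 → 3 s.f.; limit is 3.
Rounded to 3 significant figures: 1.82 × 10^4.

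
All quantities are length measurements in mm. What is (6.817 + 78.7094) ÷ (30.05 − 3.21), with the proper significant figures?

3.187

6.817 + 78.7094 = 85.5264, limited to 3 d.p. → 5 s.f.; 30.05 − 3.21 = 26.84, limited to 2 d.p. → 4 s.f.
Carrying full precision, 85.5264 ÷ 26.84 = 3.18652757079…; keep min(5, 4) = 4 s.f.
Rounded to 4 significant figures: 3.187.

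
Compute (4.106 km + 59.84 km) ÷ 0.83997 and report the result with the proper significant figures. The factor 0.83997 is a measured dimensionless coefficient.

76.13 km

4.106 km + 59.84 km = 63.946 km; the sum is limited to 2 decimal places (4 s.f.).
Carrying full precision, 63.946 ÷ 0.83997 = 76.1289093658… km; 0.83997 has 5 s.f., so the result keeps min(4, 5) = 4 s.f.
Rounded to 4 significant figures: 76.13 km.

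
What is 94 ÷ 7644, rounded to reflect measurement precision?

0.012

94 ÷ 7644 = 0.0122972265829…
Multiplication/division keeps the fewest significant figures: 94 → 2 s.f., 7644 → 4 s.f.; limit is 2.
Rounded to 2 significant figures: 0.012.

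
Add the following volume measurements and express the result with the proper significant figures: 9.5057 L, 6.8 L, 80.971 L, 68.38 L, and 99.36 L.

9.5057 L + 6.8 L + 80.971 L + 68.38 L + 99.36 L = 265.0167 L.
Addition/subtraction keeps the fewest decimal places: 9.5057 → 4 decimal places, 6.8 → 1 decimal place, 80.971 → 3 decimal places, 68.38 → 2 decimal places, 99.36 → 2 decimal places; limit is 1.
Rounded to 1 decimal place: 265.0 L.

265.0 L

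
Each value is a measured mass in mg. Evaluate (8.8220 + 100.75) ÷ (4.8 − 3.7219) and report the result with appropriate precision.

1.0 × 10²

8.8220 + 100.75 = 109.5720, limited to 2 d.p. → 5 s.f.; 4.8 − 3.7219 = 1.0781, limited to 1 d.p. → 2 s.f.
Carrying full precision, 109.5720 ÷ 1.0781 = 101.634356739…; keep min(5, 2) = 2 s.f.
Rounded to 2 significant figures: 1.0 × 10².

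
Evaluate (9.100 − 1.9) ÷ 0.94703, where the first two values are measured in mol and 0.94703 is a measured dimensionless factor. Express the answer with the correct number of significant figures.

9.100 mol − 1.9 mol = 7.200 mol; the difference is limited to 1 decimal place (2 s.f.).
Carrying full precision, 7.200 ÷ 0.94703 = 7.60271585905… mol; 0.94703 has 5 s.f., so the result keeps min(2, 5) = 2 s.f.
Rounded to 2 significant figures: 7.6 mol.

7.6 mol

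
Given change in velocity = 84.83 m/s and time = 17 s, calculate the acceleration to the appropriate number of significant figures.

acceleration = 84.83 m/s ÷ 17 s = 4.99 m/s².
84.83 has 4 significant figures; 17 has 2.
Division/multiplication keeps the fewest: 2 significant figures.
Rounded: 5.0 m/s².

5.0 m/s²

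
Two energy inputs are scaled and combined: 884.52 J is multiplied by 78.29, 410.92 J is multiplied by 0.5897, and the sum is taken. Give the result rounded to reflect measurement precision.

884.52 × 78.29 = 69249.0708 → 6.925 × 10^4 J (4 s.f., last digit at the 10^1 place).
410.92 × 0.5897 = 242.319524 → 242.3 J (4 s.f., last digit at the 10^-1 place).
Sum: 69491.390324 J; keep the coarser place, 10^1.
Result: 6.949 × 10^4 J.

6.949 × 10^4 J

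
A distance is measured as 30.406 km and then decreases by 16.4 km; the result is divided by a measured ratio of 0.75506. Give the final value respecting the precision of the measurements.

18.5 km

30.406 km − 16.4 km = 14.006 km; the difference is limited to 1 decimal place (3 s.f.).
Carrying full precision, 14.006 ÷ 0.75506 = 18.5495192435… km; 0.75506 has 5 s.f., so the result keeps min(3, 5) = 3 s.f.
Rounded to 3 significant figures: 18.5 km.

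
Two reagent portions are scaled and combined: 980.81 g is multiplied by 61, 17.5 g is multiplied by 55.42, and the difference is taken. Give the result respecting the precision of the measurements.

5.9 × 10^4 g

980.81 × 61 = 59829.41 → 6.0 × 10^4 g (2 s.f., last digit at the 10^3 place).
17.5 × 55.42 = 969.85 → 970. g (3 s.f., last digit at the 10^0 place).
Difference: 58859.56 g; keep the coarser place, 10^3.
Result: 5.9 × 10^4 g.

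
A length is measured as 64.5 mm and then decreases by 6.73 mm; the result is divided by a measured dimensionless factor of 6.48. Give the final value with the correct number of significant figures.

8.92 mm

64.5 mm − 6.73 mm = 57.77 mm; the difference is limited to 1 decimal place (3 s.f.).
Carrying full precision, 57.77 ÷ 6.48 = 8.91512345679… mm; 6.48 has 3 s.f., so the result keeps min(3, 3) = 3 s.f.
Rounded to 3 significant figures: 8.92 mm.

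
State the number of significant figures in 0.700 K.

0.700: leading zeros are not significant; trailing zeros after a decimal point are significant.

3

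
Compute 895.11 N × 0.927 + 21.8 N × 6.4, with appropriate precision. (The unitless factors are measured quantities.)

9.7 × 10² N

895.11 × 0.927 = 829.76697 → 8.30 × 10² N (3 s.f., last digit at the 10^0 place).
21.8 × 6.4 = 139.52 → 1.4 × 10² N (2 s.f., last digit at the 10^1 place).
Sum: 969.28697 N; keep the coarser place, 10^1.
Result: 9.7 × 10² N.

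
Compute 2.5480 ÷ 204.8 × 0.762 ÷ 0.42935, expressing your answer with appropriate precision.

0.0221

2.5480 ÷ 204.8 × 0.762 ÷ 0.42935 = 0.0220807070281…
Multiplication/division keeps the fewest significant figures: 2.5480 → 5 s.f., 204.8 → 4 s.f., 0.762 → 3 s.f., 0.42935 → 5 s.f.; limit is 3.
Rounded to 3 significant figures: 0.0221.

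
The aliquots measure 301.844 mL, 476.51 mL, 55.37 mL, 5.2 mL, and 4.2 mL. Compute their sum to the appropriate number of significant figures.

843.1 mL

301.844 mL + 476.51 mL + 55.37 mL + 5.2 mL + 4.2 mL = 843.124 mL.
Addition/subtraction keeps the fewest decimal places: 301.844 → 3 decimal places, 476.51 → 2 decimal places, 55.37 → 2 decimal places, 5.2 → 1 decimal place, 4.2 → 1 decimal place; limit is 1.
Rounded to 1 decimal place: 843.1 mL.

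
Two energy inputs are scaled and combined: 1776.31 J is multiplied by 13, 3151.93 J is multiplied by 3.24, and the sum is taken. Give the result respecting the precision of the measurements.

3.3 × 10^4 J

1776.31 × 13 = 23092.03 → 2.3 × 10^4 J (2 s.f., last digit at the 10^3 place).
3151.93 × 3.24 = 10212.2532 → 1.02 × 10^4 J (3 s.f., last digit at the 10^2 place).
Sum: 33304.2832 J; keep the coarser place, 10^3.
Result: 3.3 × 10^4 J.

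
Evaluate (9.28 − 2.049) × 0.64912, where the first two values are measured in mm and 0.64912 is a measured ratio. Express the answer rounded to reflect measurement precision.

4.69 mm

9.28 mm − 2.049 mm = 7.231 mm; the difference is limited to 2 decimal places (3 s.f.).
Carrying full precision, 7.231 × 0.64912 = 4.69378672 mm; 0.64912 has 5 s.f., so the result keeps min(3, 5) = 3 s.f.
Rounded to 3 significant figures: 4.69 mm.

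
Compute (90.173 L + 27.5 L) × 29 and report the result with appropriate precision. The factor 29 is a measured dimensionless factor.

3.4 × 10³ L

90.173 L + 27.5 L = 117.673 L; the sum is limited to 1 decimal place (4 s.f.).
Carrying full precision, 117.673 × 29 = 3412.517 L; 29 has 2 s.f., so the result keeps min(4, 2) = 2 s.f.
Rounded to 2 significant figures: 3.4 × 10³ L.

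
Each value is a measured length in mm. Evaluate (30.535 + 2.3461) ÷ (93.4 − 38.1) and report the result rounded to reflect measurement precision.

0.595

30.535 + 2.3461 = 32.8811, limited to 3 d.p. → 5 s.f.; 93.4 − 38.1 = 55.3, limited to 1 d.p. → 3 s.f.
Carrying full precision, 32.8811 ÷ 55.3 = 0.594594936709…; keep min(5, 3) = 3 s.f.
Rounded to 3 significant figures: 0.595.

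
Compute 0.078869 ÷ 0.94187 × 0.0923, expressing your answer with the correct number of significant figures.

7.73 × 10⁻³

0.078869 ÷ 0.94187 × 0.0923 = 0.00772888901865…
Multiplication/division keeps the fewest significant figures: 0.078869 → 5 s.f., 0.94187 → 5 s.f., 0.0923 → 3 s.f.; limit is 3.
Rounded to 3 significant figures: 7.73 × 10⁻³.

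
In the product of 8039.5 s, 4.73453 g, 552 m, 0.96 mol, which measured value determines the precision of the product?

0.96 mol

8039.5 s → 5 s.f.; 4.73453 g → 6 s.f.; 552 m → 3 s.f.; 0.96 mol → 2 s.f.
The fewest is 2 significant figures, from 0.96 mol.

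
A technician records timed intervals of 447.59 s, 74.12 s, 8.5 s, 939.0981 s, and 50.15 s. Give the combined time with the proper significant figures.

447.59 s + 74.12 s + 8.5 s + 939.0981 s + 50.15 s = 1519.4581 s.
Addition/subtraction keeps the fewest decimal places: 447.59 → 2 decimal places, 74.12 → 2 decimal places, 8.5 → 1 decimal place, 939.0981 → 4 decimal places, 50.15 → 2 decimal places; limit is 1.
Rounded to 1 decimal place: 1.5195 × 10³ s.

1.5195 × 10³ s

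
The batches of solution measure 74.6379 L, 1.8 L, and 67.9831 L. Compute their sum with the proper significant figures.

74.6379 L + 1.8 L + 67.9831 L = 144.4210 L.
Addition/subtraction keeps the fewest decimal places: 74.6379 → 4 decimal places, 1.8 → 1 decimal place, 67.9831 → 4 decimal places; limit is 1.
Rounded to 1 decimal place: 144.4 L.

144.4 L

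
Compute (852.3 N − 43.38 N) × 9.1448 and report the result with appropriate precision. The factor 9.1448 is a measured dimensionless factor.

852.3 N − 43.38 N = 808.92 N; the difference is limited to 1 decimal place (4 s.f.).
Carrying full precision, 808.92 × 9.1448 = 7397.411616 N; 9.1448 has 5 s.f., so the result keeps min(4, 5) = 4 s.f.
Rounded to 4 significant figures: 7397 N.

7397 N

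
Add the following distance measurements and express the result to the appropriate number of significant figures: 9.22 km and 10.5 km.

9.22 km + 10.5 km = 19.72 km.
Addition/subtraction keeps the fewest decimal places: 9.22 → 2 decimal places, 10.5 → 1 decimal place; limit is 1.
Rounded to 1 decimal place: 19.7 km.

19.7 km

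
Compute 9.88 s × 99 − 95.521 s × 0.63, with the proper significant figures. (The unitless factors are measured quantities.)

9.2 × 10² s

9.88 × 99 = 978.12 → 9.8 × 10² s (2 s.f., last digit at the 10^1 place).
95.521 × 0.63 = 60.17823 → 6.0 × 10¹ s (2 s.f., last digit at the 10^0 place).
Difference: 917.94177 s; keep the coarser place, 10^1.
Result: 9.2 × 10² s.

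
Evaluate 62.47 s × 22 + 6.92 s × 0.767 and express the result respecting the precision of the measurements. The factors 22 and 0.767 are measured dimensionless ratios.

1.4 × 10³ s

62.47 × 22 = 1374.34 → 1.4 × 10³ s (2 s.f., last digit at the 10^2 place).
6.92 × 0.767 = 5.30764 → 5.31 s (3 s.f., last digit at the 10^-2 place).
Sum: 1379.64764 s; keep the coarser place, 10^2.
Result: 1.4 × 10³ s.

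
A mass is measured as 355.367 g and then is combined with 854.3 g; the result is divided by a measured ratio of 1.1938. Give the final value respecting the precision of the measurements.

355.367 g + 854.3 g = 1209.667 g; the sum is limited to 1 decimal place (5 s.f.).
Carrying full precision, 1209.667 ÷ 1.1938 = 1013.29117105… g; 1.1938 has 5 s.f., so the result keeps min(5, 5) = 5 s.f.
Rounded to 5 significant figures: 1013.3 g.

1013.3 g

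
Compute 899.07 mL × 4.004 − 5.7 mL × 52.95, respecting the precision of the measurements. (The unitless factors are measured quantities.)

899.07 × 4.004 = 3599.87628 → 3600. mL (4 s.f., last digit at the 10^0 place).
5.7 × 52.95 = 301.815 → 3.0 × 10^2 mL (2 s.f., last digit at the 10^1 place).
Difference: 3298.06128 mL; keep the coarser place, 10^1.
Result: 3.30 × 10^3 mL.

3.30 × 10^3 mL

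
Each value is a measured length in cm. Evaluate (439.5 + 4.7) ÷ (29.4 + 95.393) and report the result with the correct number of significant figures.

3.559

439.5 + 4.7 = 444.2, limited to 1 d.p. → 4 s.f.; 29.4 + 95.393 = 124.793, limited to 1 d.p. → 4 s.f.
Carrying full precision, 444.2 ÷ 124.793 = 3.55949452293…; keep min(4, 4) = 4 s.f.
Rounded to 4 significant figures: 3.559.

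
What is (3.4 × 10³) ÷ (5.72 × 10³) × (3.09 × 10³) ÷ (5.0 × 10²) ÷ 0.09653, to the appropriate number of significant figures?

38

(3.4 × 10³) ÷ (5.72 × 10³) × (3.09 × 10³) ÷ (5.0 × 10²) ÷ 0.09653 = 38.0547661186…
Multiplication/division keeps the fewest significant figures: 3.4 × 10³ → 2 s.f., 5.72 × 10³ → 3 s.f., 3.09 × 10³ → 3 s.f., 5.0 × 10² → 2 s.f., 0.09653 → 4 s.f.; limit is 2.
Rounded to 2 significant figures: 38.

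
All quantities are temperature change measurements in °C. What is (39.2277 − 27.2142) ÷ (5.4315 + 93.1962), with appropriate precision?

39.2277 − 27.2142 = 12.0135, limited to 4 d.p. → 6 s.f.; 5.4315 + 93.1962 = 98.6277, limited to 4 d.p. → 6 s.f.
Carrying full precision, 12.0135 ÷ 98.6277 = 0.121806551304…; keep min(6, 6) = 6 s.f.
Rounded to 6 significant figures: 0.121807.

0.121807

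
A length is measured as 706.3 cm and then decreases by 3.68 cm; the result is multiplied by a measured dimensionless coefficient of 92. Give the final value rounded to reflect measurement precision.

6.5 × 10^4 cm

706.3 cm − 3.68 cm = 702.62 cm; the difference is limited to 1 decimal place (4 s.f.).
Carrying full precision, 702.62 × 92 = 64641.04 cm; 92 has 2 s.f., so the result keeps min(4, 2) = 2 s.f.
Rounded to 2 significant figures: 6.5 × 10^4 cm.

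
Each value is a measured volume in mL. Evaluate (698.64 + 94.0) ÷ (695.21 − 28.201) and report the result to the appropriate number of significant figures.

1.188

698.64 + 94.0 = 792.64, limited to 1 d.p. → 4 s.f.; 695.21 − 28.201 = 667.009, limited to 2 d.p. → 5 s.f.
Carrying full precision, 792.64 ÷ 667.009 = 1.18834978239…; keep min(4, 5) = 4 s.f.
Rounded to 4 significant figures: 1.188.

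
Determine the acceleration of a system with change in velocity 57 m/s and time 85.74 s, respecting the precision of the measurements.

0.66 m/s²

acceleration = 57 m/s ÷ 85.74 s = 0.664800559832… m/s².
57 has 2 significant figures; 85.74 has 4.
Division/multiplication keeps the fewest: 2 significant figures.
Rounded: 0.66 m/s².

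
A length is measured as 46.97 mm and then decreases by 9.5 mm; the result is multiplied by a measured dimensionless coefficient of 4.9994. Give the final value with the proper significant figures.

1.87 × 10² mm

46.97 mm − 9.5 mm = 37.47 mm; the difference is limited to 1 decimal place (3 s.f.).
Carrying full precision, 37.47 × 4.9994 = 187.327518 mm; 4.9994 has 5 s.f., so the result keeps min(3, 5) = 3 s.f.
Rounded to 3 significant figures: 1.87 × 10² mm.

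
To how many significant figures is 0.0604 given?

3

0.0604: leading zeros are not significant; zeros between nonzero digits are significant.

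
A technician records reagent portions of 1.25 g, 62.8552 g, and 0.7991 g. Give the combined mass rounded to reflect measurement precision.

64.90 g

1.25 g + 62.8552 g + 0.7991 g = 64.9043 g.
Addition/subtraction keeps the fewest decimal places: 1.25 → 2 decimal places, 62.8552 → 4 decimal places, 0.7991 → 4 decimal places; limit is 2.
Rounded to 2 decimal places: 64.90 g.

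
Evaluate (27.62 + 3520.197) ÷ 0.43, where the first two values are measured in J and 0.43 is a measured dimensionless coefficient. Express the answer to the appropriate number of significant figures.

27.62 J + 3520.197 J = 3547.817 J; the sum is limited to 2 decimal places (6 s.f.).
Carrying full precision, 3547.817 ÷ 0.43 = 8250.7372093… J; 0.43 has 2 s.f., so the result keeps min(6, 2) = 2 s.f.
Rounded to 2 significant figures: 8.3 × 10³ J.

8.3 × 10³ J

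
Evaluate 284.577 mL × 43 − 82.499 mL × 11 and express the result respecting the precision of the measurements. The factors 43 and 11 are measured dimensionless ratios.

1.1 × 10^4 mL

284.577 × 43 = 12236.811 → 1.2 × 10^4 mL (2 s.f., last digit at the 10^3 place).
82.499 × 11 = 907.489 → 9.1 × 10^2 mL (2 s.f., last digit at the 10^1 place).
Difference: 11329.322 mL; keep the coarser place, 10^3.
Result: 1.1 × 10^4 mL.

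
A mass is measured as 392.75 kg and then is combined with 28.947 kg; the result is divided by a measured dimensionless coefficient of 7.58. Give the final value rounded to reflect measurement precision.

392.75 kg + 28.947 kg = 421.697 kg; the sum is limited to 2 decimal places (5 s.f.).
Carrying full precision, 421.697 ÷ 7.58 = 55.6328496042… kg; 7.58 has 3 s.f., so the result keeps min(5, 3) = 3 s.f.
Rounded to 3 significant figures: 55.6 kg.

55.6 kg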